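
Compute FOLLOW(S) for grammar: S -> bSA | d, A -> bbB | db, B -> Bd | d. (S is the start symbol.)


$ ∈ FOLLOW(S). For each A -> αBβ: add FIRST(β)\{ε} to FOLLOW(B); if β nullable, add FOLLOW(A).
FOLLOW(S) = {$, b, d}


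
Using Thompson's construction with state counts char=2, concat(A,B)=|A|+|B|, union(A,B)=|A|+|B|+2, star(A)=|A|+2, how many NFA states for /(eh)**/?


Syntax tree has 2 char leaf(s), 0 union(s), 2 star(s)
chars contribute 2×2 = 4; each union adds +2; each star adds +2
Total: 4 + 0 + 4 = 8 states


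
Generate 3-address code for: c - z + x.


Break into single-operator statements:
t1 = c - z
t2 = t1 + x


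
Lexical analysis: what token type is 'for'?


Pattern: reserved word
Type: KEYWORD


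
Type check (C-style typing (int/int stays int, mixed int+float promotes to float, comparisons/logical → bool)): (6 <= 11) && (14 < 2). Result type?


Operand types: bool && bool
Rule: logical operators take bool operands and yield bool
Result type: bool


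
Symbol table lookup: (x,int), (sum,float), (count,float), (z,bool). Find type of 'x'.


Lookup 'x' → type int


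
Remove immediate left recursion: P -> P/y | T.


Left-recursive alternatives: P/y; non-recursive: T
Introduce P': P -> TP', P' -> /yP' | ε


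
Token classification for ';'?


Pattern: delimiter/punctuation
Type: PUNCTUATION


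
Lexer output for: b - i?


Scan left to right, longest-match per lexeme
Tokens: ID(b), OP(-), ID(i)


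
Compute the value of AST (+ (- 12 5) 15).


Evaluate inner: (- 12 5) = 7
Evaluate root: (+ 7 15) = 22
Result: 22


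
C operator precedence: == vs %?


'%' is multiplicative (level 10); '==' is equality (level 6)
Higher level binds tighter
'%' has higher precedence than '=='


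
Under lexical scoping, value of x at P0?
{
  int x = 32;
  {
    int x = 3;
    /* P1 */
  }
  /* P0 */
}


x declared in the same block as P0
x = 32


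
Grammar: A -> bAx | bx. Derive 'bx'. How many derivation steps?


Derivation: A => bx
Steps: 1


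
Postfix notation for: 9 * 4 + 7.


Left to right (same or higher precedence on left)
Postfix: 9 4 * 7 +


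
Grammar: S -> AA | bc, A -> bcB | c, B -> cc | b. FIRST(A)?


Per alternative of A: FIRST(bcB) = {b}; FIRST(c) = {c}
FIRST(A) = {b, c}


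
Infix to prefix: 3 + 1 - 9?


left-to-right (same/higher precedence on left): tree is (- (+ 3 1) 9)
Prefix: - + 3 1 9


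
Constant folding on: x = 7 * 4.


7 * 4 = 28 at compile time
Optimized: x = 28


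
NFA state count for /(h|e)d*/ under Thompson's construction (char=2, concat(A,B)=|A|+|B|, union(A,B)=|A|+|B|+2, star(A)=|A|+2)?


Syntax tree has 3 char leaf(s), 1 union(s), 1 star(s)
chars contribute 3×2 = 6; each union adds +2; each star adds +2
Total: 6 + 2 + 2 = 10 states


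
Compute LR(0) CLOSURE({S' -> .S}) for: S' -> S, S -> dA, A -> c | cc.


Start: S' -> .S
For each item with dot before a nonterminal B, add B -> .γ for every B-production
Closure: [S' -> .S, S -> .dA]


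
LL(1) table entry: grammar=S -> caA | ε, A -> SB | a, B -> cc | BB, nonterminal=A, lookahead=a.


For [A, a]: 'a' ∈ FIRST(a)
Entry: A -> a


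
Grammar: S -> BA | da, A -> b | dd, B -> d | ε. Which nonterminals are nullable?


A nonterminal is nullable iff some alternative derives ε (directly, or every symbol in it is nullable)
Nullable: {B}


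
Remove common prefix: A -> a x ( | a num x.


Common prefix: 'a'
Factored: A -> a A', A' -> x ( | num x


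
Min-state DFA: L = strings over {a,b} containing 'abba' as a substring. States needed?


KMP-style automaton: 4 progress states + 1 absorbing accept = 5
Minimal DFA: 5 states


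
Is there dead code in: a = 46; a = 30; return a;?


first assignment to a is overwritten before any read
Dead: 'a = 46'


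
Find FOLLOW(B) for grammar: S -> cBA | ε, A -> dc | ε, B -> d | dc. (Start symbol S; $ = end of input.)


$ ∈ FOLLOW(S). For each A -> αBβ: add FIRST(β)\{ε} to FOLLOW(B); if β nullable, add FOLLOW(A).
FOLLOW(B) = {$, d}


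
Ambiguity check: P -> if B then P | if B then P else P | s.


dangling else: 'if B then if B then s else s' parses two ways
Ambiguous


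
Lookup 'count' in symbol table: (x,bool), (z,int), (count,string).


Lookup 'count' → type string


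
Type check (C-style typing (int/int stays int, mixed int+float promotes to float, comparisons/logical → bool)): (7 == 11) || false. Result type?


Operand types: bool || bool
Rule: logical operators take bool operands and yield bool
Result type: bool


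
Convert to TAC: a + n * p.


Break into single-operator statements:
t1 = n * p
t2 = a + t1


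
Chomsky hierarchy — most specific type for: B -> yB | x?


Right-linear: every RHS is a terminal or a terminal followed by one nonterminal
Classification: Type 3 (Regular)


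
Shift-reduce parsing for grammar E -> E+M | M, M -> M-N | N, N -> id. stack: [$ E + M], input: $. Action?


handle 'E+M' on top; lookahead ∈ FOLLOW(E) = {+, $}
Action: reduce (E -> E+M)


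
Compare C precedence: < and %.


'%' is multiplicative (level 10); '<' is relational (level 7)
Higher level binds tighter
'%' has higher precedence than '<'


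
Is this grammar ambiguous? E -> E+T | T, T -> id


precedence layered via separate nonterminal T: deterministic
Unambiguous


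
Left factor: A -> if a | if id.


Common prefix: 'if'
Factored: A -> if A', A' -> a | id


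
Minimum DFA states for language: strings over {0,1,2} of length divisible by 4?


Track length mod 4: states 0..3, accept at 0
Minimal DFA: 4 states


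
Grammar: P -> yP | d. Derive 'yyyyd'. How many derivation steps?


Derivation: P => yP => yyP => yyyP => yyyyP => yyyyd
Steps: 5


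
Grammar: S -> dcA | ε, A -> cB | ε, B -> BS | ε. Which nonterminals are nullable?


A nonterminal is nullable iff some alternative derives ε (directly, or every symbol in it is nullable)
Nullable: {A, B, S}


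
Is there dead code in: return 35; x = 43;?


statement follows a return and is unreachable
Dead: 'x = 43'


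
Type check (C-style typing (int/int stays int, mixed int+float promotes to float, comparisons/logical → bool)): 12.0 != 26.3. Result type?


Operand types: float != float
Rule: comparison yields bool
Result type: bool


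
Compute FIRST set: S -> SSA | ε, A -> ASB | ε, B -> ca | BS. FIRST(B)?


Per alternative of B: FIRST(ca) = {c}; FIRST(BS) = {c}
FIRST(B) = {c}


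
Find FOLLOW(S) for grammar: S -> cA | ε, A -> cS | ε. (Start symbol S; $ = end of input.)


$ ∈ FOLLOW(S). For each A -> αBβ: add FIRST(β)\{ε} to FOLLOW(B); if β nullable, add FOLLOW(A).
FOLLOW(S) = {$}


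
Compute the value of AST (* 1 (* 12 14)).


Evaluate inner: (* 12 14) = 168
Evaluate root: (* 1 168) = 168
Result: 168


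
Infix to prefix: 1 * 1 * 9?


left-to-right (same/higher precedence on left): tree is (* (* 1 1) 9)
Prefix: * * 1 1 9


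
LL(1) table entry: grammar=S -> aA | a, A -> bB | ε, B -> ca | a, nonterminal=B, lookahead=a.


For [B, a]: 'a' ∈ FIRST(a)
Entry: B -> a


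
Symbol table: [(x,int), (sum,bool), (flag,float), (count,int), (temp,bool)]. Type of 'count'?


Lookup 'count' → type int


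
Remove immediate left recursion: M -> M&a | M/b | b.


Left-recursive alternatives: M&a, M/b; non-recursive: b
Introduce M': M -> bM', M' -> &aM' | /bM' | ε


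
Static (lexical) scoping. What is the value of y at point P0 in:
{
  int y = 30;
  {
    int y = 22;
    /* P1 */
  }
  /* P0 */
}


y declared in the same block as P0
y = 30


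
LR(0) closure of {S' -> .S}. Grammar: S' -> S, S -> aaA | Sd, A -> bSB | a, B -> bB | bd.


Start: S' -> .S
For each item with dot before a nonterminal B, add B -> .γ for every B-production
Closure: [S' -> .S, S -> .aaA, S -> .Sd]


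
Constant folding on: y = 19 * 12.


19 * 12 = 228 at compile time
Optimized: y = 228


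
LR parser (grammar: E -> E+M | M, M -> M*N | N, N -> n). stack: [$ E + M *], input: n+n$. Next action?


no handle; shift 'n'
Action: shift


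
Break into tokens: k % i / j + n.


Scan left to right, longest-match per lexeme
Tokens: ID(k), OP(%), ID(i), OP(/), ID(j), OP(+), ID(n)


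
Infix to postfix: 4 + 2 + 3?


Left to right (same or higher precedence on left)
Postfix: 4 2 + 3 +


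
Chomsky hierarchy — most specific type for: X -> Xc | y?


Left-linear: every RHS is a terminal or one nonterminal followed by a terminal
Classification: Type 3 (Regular)


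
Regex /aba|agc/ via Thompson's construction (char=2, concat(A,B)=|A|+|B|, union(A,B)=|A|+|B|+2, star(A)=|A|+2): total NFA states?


Syntax tree has 6 char leaf(s), 1 union(s), 0 star(s)
chars contribute 6×2 = 12; each union adds +2; each star adds +2
Total: 12 + 2 + 0 = 14 states


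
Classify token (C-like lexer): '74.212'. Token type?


Pattern: digits with a decimal point
Type: FLOAT_LITERAL


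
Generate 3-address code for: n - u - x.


Break into single-operator statements:
t1 = n - u
t2 = t1 - x


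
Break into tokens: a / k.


Scan left to right, longest-match per lexeme
Tokens: ID(a), OP(/), ID(k)


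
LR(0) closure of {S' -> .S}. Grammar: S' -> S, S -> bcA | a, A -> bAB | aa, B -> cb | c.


Start: S' -> .S
For each item with dot before a nonterminal B, add B -> .γ for every B-production
Closure: [S' -> .S, S -> .bcA, S -> .a]


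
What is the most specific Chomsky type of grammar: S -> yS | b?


Right-linear: every RHS is a terminal or a terminal followed by one nonterminal
Classification: Type 3 (Regular)


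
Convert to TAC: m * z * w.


Break into single-operator statements:
t1 = m * z
t2 = t1 * w


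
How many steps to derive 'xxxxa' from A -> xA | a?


Derivation: A => xA => xxA => xxxA => xxxxA => xxxxa
Steps: 5


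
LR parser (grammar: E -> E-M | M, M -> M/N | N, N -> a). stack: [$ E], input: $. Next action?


start symbol E on stack, input exhausted
Action: accept


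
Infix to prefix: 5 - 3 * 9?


'*' binds tighter: tree is (- 5 (* 3 9))
Prefix: - 5 * 3 9


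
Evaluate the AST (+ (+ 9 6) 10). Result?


Evaluate inner: (+ 9 6) = 15
Evaluate root: (+ 15 10) = 25
Result: 25


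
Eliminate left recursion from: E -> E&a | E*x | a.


Left-recursive alternatives: E&a, E*x; non-recursive: a
Introduce E': E -> aE', E' -> &aE' | *xE' | ε


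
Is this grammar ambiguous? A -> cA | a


right-linear, alternatives start with distinct terminals 'c' vs 'a': unique leftmost derivation
Unambiguous


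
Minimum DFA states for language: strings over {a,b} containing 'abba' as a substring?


KMP-style automaton: 4 progress states + 1 absorbing accept = 5
Minimal DFA: 5 states


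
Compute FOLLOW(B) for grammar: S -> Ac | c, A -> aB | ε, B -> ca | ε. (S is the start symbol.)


$ ∈ FOLLOW(S). For each A -> αBβ: add FIRST(β)\{ε} to FOLLOW(B); if β nullable, add FOLLOW(A).
FOLLOW(B) = {c}


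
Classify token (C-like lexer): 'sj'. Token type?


Pattern: letter/underscore followed by alphanumerics, not a keyword
Type: IDENTIFIER


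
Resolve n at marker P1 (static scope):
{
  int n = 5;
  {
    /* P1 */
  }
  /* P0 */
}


P1's block does not declare n; resolves to the enclosing declaration at depth 0
n = 5


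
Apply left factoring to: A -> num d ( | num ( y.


Common prefix: 'num'
Factored: A -> num A', A' -> d ( | ( y


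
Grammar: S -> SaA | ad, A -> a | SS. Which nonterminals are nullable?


A nonterminal is nullable iff some alternative derives ε (directly, or every symbol in it is nullable)
Nullable: {}


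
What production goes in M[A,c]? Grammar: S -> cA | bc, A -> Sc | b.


For [A, c]: 'c' ∈ FIRST(Sc)
Entry: A -> Sc


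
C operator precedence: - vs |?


'-' is additive (level 9); '|' is bitwise OR (level 3)
Higher level binds tighter
'-' has higher precedence than '|'


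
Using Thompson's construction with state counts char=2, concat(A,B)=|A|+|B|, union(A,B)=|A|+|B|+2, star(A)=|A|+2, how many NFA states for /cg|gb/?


Syntax tree has 4 char leaf(s), 1 union(s), 0 star(s)
chars contribute 4×2 = 8; each union adds +2; each star adds +2
Total: 8 + 2 + 0 = 10 states


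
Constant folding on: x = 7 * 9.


7 * 9 = 63 at compile time
Optimized: x = 63


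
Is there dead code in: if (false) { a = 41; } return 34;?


condition is constant false, so the whole block is unreachable
Dead: 'if (false) { a = 41; }'


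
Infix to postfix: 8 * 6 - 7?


Left to right (same or higher precedence on left)
Postfix: 8 6 * 7 -


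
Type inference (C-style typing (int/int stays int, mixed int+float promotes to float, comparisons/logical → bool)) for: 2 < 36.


Operand types: int < int
Rule: comparison yields bool
Result type: bool


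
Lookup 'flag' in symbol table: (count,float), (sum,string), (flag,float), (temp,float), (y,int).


Lookup 'flag' → type float


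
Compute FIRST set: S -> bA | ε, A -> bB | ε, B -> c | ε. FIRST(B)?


Per alternative of B: FIRST(c) = {c}; FIRST(ε) = {ε}
FIRST(B) = {c, ε}


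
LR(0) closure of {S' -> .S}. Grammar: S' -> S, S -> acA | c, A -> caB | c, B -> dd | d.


Start: S' -> .S
For each item with dot before a nonterminal B, add B -> .γ for every B-production
Closure: [S' -> .S, S -> .acA, S -> .c]


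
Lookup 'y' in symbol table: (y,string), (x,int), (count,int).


Lookup 'y' → type string


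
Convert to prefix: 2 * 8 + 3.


left-to-right (same/higher precedence on left): tree is (+ (* 2 8) 3)
Prefix: + * 2 8 3


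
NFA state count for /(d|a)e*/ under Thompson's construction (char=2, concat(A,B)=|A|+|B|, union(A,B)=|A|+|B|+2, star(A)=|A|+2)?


Syntax tree has 3 char leaf(s), 1 union(s), 1 star(s)
chars contribute 3×2 = 6; each union adds +2; each star adds +2
Total: 6 + 2 + 2 = 10 states


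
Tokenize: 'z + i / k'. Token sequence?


Scan left to right, longest-match per lexeme
Tokens: ID(z), OP(+), ID(i), OP(/), ID(k)


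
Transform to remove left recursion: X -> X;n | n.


Left-recursive alternatives: X;n; non-recursive: n
Introduce X': X -> nX', X' -> ;nX' | ε


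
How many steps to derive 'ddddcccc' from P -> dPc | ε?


Derivation: P => dPc => ddPcc => dddPccc => ddddPcccc => ddddcccc
Steps: 5


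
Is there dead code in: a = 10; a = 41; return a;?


first assignment to a is overwritten before any read
Dead: 'a = 10'


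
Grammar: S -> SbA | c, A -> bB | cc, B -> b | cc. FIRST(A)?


Per alternative of A: FIRST(bB) = {b}; FIRST(cc) = {c}
FIRST(A) = {b, c}


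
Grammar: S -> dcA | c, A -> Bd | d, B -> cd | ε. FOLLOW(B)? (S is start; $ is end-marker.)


$ ∈ FOLLOW(S). For each A -> αBβ: add FIRST(β)\{ε} to FOLLOW(B); if β nullable, add FOLLOW(A).
FOLLOW(B) = {d}


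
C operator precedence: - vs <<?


'-' is additive (level 9); '<<' is shift (level 8)
Higher level binds tighter
'-' has higher precedence than '<<'


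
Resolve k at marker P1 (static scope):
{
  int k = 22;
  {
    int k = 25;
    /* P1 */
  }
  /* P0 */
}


k declared in the same block as P1
k = 25


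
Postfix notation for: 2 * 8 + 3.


Left to right (same or higher precedence on left)
Postfix: 2 8 * 3 +


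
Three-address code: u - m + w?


Break into single-operator statements:
t1 = u - m
t2 = t1 + w


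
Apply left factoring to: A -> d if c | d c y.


Common prefix: 'd'
Factored: A -> d A', A' -> if c | c y


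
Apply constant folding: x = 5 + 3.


5 + 3 = 8 at compile time
Optimized: x = 8


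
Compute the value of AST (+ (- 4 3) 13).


Evaluate inner: (- 4 3) = 1
Evaluate root: (+ 1 13) = 14
Result: 14


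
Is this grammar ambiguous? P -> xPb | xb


balanced x^n…b^n: each string has a unique parse
Unambiguous


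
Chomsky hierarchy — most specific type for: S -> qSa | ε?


Single nonterminal LHS, but q^n a^n is not regular
Classification: Type 2 (Context-Free)


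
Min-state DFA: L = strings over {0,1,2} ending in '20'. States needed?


Track the longest suffix of input matching a prefix of '20': 3 classes (prefixes of length 0..2)
Minimal DFA: 3 states


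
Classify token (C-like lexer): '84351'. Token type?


Pattern: digits only
Type: INTEGER_LITERAL


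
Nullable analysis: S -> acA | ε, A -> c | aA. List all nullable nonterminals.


A nonterminal is nullable iff some alternative derives ε (directly, or every symbol in it is nullable)
Nullable: {S}


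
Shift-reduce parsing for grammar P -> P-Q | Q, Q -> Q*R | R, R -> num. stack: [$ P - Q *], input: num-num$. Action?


no handle; shift 'num'
Action: shift


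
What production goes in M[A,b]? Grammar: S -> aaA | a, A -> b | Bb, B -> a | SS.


For [A, b]: 'b' ∈ FIRST(b)
Entry: A -> b


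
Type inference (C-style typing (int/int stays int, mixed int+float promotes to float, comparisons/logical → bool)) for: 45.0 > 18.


Operand types: float > int
Rule: comparison yields bool
Result type: bool


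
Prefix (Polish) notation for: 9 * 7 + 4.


left-to-right (same/higher precedence on left): tree is (+ (* 9 7) 4)
Prefix: + * 9 7 4


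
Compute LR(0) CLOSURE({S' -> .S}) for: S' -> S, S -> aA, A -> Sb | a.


Start: S' -> .S
For each item with dot before a nonterminal B, add B -> .γ for every B-production
Closure: [S' -> .S, S -> .aA]


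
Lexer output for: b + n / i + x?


Scan left to right, longest-match per lexeme
Tokens: ID(b), OP(+), ID(n), OP(/), ID(i), OP(+), ID(x)


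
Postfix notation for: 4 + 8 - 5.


Left to right (same or higher precedence on left)
Postfix: 4 8 + 5 -


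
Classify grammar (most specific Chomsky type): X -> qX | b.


Right-linear: every RHS is a terminal or a terminal followed by one nonterminal
Classification: Type 3 (Regular)


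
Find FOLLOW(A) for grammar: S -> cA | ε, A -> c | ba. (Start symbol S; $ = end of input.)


$ ∈ FOLLOW(S). For each A -> αBβ: add FIRST(β)\{ε} to FOLLOW(B); if β nullable, add FOLLOW(A).
FOLLOW(A) = {$}


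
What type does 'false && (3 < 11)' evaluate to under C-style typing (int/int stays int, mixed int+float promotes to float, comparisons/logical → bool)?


Operand types: bool && bool
Rule: logical operators take bool operands and yield bool
Result type: bool


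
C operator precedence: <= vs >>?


'>>' is shift (level 8); '<=' is relational (level 7)
Higher level binds tighter
'>>' has higher precedence than '<='


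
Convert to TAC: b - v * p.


Break into single-operator statements:
t1 = v * p
t2 = b - t1


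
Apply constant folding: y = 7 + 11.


7 + 11 = 18 at compile time
Optimized: y = 18


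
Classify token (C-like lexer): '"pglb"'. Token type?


Pattern: double-quoted sequence
Type: STRING_LITERAL


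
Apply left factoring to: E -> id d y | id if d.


Common prefix: 'id'
Factored: E -> id E', E' -> d y | if d


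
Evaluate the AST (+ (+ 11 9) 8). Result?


Evaluate inner: (+ 11 9) = 20
Evaluate root: (+ 20 8) = 28
Result: 28


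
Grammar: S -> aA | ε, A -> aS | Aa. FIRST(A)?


Per alternative of A: FIRST(aS) = {a}; FIRST(Aa) = {a}
FIRST(A) = {a}


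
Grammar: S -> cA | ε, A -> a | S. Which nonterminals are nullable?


A nonterminal is nullable iff some alternative derives ε (directly, or every symbol in it is nullable)
Nullable: {A, S}


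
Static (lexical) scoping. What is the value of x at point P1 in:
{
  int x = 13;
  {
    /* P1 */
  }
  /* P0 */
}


P1's block does not declare x; resolves to the enclosing declaration at depth 0
x = 13


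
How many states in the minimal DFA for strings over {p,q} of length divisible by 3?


Track length mod 3: states 0..2, accept at 0
Minimal DFA: 3 states


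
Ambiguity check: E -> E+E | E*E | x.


'x+x*x' has two parse trees (no precedence encoded between + and *)
Ambiguous


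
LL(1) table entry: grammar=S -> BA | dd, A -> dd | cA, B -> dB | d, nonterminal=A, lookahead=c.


For [A, c]: 'c' ∈ FIRST(cA)
Entry: A -> cA


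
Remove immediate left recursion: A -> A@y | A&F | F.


Left-recursive alternatives: A@y, A&F; non-recursive: F
Introduce A': A -> FA', A' -> @yA' | &FA' | ε


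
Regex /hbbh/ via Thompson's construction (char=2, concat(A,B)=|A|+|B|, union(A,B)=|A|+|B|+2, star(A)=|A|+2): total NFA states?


Syntax tree has 4 char leaf(s), 0 union(s), 0 star(s)
chars contribute 4×2 = 8; each union adds +2; each star adds +2
Total: 8 + 0 + 0 = 8 states


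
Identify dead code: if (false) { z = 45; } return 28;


condition is constant false, so the whole block is unreachable
Dead: 'if (false) { z = 45; }'


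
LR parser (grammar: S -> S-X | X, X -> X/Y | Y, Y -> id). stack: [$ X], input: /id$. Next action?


shift '/' to continue X -> X/Y
Action: shift


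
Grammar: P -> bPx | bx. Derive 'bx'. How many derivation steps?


Derivation: P => bx
Steps: 1


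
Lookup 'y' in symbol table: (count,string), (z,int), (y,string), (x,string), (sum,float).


Lookup 'y' → type string


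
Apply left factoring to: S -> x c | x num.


Common prefix: 'x'
Factored: S -> x S', S' -> c | num


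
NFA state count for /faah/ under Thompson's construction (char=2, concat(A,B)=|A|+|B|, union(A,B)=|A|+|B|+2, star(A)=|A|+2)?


Syntax tree has 4 char leaf(s), 0 union(s), 0 star(s)
chars contribute 4×2 = 8; each union adds +2; each star adds +2
Total: 8 + 0 + 0 = 8 states


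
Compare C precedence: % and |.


'%' is multiplicative (level 10); '|' is bitwise OR (level 3)
Higher level binds tighter
'%' has higher precedence than '|'


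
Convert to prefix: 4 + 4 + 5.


left-to-right (same/higher precedence on left): tree is (+ (+ 4 4) 5)
Prefix: + + 4 4 5


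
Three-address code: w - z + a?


Break into single-operator statements:
t1 = w - z
t2 = t1 + a


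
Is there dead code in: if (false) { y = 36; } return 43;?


condition is constant false, so the whole block is unreachable
Dead: 'if (false) { y = 36; }'


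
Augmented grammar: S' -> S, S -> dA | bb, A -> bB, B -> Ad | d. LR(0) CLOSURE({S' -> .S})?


Start: S' -> .S
For each item with dot before a nonterminal B, add B -> .γ for every B-production
Closure: [S' -> .S, S -> .dA, S -> .bb]


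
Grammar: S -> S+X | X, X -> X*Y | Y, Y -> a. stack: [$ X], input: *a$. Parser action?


shift '*' to continue X -> X*Y
Action: shift


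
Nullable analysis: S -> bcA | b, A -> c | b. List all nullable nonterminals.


A nonterminal is nullable iff some alternative derives ε (directly, or every symbol in it is nullable)
Nullable: {}


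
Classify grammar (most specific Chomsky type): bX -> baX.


LHS has context (more than one symbol) and |LHS| ≤ |RHS|
Classification: Type 1 (Context-Sensitive)


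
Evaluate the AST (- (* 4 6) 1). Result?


Evaluate inner: (* 4 6) = 24
Evaluate root: (- 24 1) = 23
Result: 23


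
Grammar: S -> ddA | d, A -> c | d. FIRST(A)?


Per alternative of A: FIRST(c) = {c}; FIRST(d) = {d}
FIRST(A) = {c, d}


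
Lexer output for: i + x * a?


Scan left to right, longest-match per lexeme
Tokens: ID(i), OP(+), ID(x), OP(*), ID(a)


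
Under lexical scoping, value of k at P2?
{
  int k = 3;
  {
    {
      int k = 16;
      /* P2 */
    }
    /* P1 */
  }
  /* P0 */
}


k declared in the same block as P2
k = 16


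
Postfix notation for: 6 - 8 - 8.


Left to right (same or higher precedence on left)
Postfix: 6 8 - 8 -


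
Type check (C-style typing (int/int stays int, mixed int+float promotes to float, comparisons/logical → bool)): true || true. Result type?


Operand types: bool || bool
Rule: logical operators take bool operands and yield bool
Result type: bool


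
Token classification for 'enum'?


Pattern: reserved word
Type: KEYWORD


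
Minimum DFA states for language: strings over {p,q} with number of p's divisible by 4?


Track (count of p) mod 4: states 0..3, accept at 0
Minimal DFA: 4 states


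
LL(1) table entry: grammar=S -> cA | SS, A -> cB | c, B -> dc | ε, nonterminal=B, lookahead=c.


For [B, c]: ε is nullable and 'c' ∈ FOLLOW(B)
Entry: B -> ε


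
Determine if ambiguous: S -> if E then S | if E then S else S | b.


dangling else: 'if E then if E then b else b' parses two ways
Ambiguous


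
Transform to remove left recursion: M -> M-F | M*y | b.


Left-recursive alternatives: M-F, M*y; non-recursive: b
Introduce M': M -> bM', M' -> -FM' | *yM' | ε


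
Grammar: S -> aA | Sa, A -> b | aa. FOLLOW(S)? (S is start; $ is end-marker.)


$ ∈ FOLLOW(S). For each A -> αBβ: add FIRST(β)\{ε} to FOLLOW(B); if β nullable, add FOLLOW(A).
FOLLOW(S) = {$, a}


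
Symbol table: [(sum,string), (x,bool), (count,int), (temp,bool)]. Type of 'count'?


Lookup 'count' → type int


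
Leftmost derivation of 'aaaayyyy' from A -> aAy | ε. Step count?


Derivation: A => aAy => aaAyy => aaaAyyy => aaaaAyyyy => aaaayyyy
Steps: 5


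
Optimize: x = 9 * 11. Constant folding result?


9 * 11 = 99 at compile time
Optimized: x = 99


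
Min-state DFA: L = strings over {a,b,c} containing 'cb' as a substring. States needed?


KMP-style automaton: 2 progress states + 1 absorbing accept = 3
Minimal DFA: 3 states


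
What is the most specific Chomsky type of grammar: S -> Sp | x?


Left-linear: every RHS is a terminal or one nonterminal followed by a terminal
Classification: Type 3 (Regular)


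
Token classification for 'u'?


Pattern: letter/underscore followed by alphanumerics, not a keyword
Type: IDENTIFIER


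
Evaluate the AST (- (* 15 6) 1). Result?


Evaluate inner: (* 15 6) = 90
Evaluate root: (- 90 1) = 89
Result: 89


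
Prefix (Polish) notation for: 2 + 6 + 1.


left-to-right (same/higher precedence on left): tree is (+ (+ 2 6) 1)
Prefix: + + 2 6 1


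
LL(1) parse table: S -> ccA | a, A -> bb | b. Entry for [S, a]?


For [S, a]: 'a' ∈ FIRST(a)
Entry: S -> a


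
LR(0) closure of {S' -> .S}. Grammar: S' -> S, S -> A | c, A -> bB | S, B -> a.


Start: S' -> .S
For each item with dot before a nonterminal B, add B -> .γ for every B-production
Closure: [S' -> .S, S -> .A, S -> .c, A -> .bB, A -> .S]


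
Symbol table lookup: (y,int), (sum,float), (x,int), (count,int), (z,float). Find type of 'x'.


Lookup 'x' → type int


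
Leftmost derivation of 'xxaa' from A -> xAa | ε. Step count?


Derivation: A => xAa => xxAaa => xxaa
Steps: 3


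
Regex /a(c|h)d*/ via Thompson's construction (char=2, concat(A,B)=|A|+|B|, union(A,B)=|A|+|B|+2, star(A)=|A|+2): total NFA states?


Syntax tree has 4 char leaf(s), 1 union(s), 1 star(s)
chars contribute 4×2 = 8; each union adds +2; each star adds +2
Total: 8 + 2 + 2 = 12 states


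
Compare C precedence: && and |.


'|' is bitwise OR (level 3); '&&' is logical AND (level 2)
Higher level binds tighter
'|' has higher precedence than '&&'


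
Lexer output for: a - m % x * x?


Scan left to right, longest-match per lexeme
Tokens: ID(a), OP(-), ID(m), OP(%), ID(x), OP(*), ID(x)


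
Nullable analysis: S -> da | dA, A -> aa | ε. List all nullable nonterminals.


A nonterminal is nullable iff some alternative derives ε (directly, or every symbol in it is nullable)
Nullable: {A}


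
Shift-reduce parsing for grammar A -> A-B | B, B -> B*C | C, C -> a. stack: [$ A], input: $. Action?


start symbol A on stack, input exhausted
Action: accept


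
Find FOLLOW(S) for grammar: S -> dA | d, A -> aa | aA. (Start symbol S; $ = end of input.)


$ ∈ FOLLOW(S). For each A -> αBβ: add FIRST(β)\{ε} to FOLLOW(B); if β nullable, add FOLLOW(A).
FOLLOW(S) = {$}


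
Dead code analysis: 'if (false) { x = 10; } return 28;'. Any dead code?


condition is constant false, so the whole block is unreachable
Dead: 'if (false) { x = 10; }'


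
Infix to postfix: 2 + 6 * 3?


* has higher precedence, evaluate 6*3 first
Postfix: 2 6 3 * +


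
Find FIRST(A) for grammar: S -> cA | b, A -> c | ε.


Per alternative of A: FIRST(c) = {c}; FIRST(ε) = {ε}
FIRST(A) = {c, ε}


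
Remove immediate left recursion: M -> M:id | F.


Left-recursive alternatives: M:id; non-recursive: F
Introduce M': M -> FM', M' -> :idM' | ε


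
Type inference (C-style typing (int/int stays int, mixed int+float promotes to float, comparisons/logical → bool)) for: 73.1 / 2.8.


Operand types: float / float
Rule: mixed int/float promotes to float; int/int stays int
Result type: float


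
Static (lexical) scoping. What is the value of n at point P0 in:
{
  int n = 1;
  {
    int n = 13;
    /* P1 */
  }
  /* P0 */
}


n declared in the same block as P0
n = 1


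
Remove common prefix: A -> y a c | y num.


Common prefix: 'y'
Factored: A -> y A', A' -> a c | num


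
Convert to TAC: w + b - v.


Break into single-operator statements:
t1 = w + b
t2 = t1 - v


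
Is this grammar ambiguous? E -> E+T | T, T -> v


precedence layered via separate nonterminal T: deterministic
Unambiguous


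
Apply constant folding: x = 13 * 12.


13 * 12 = 156 at compile time
Optimized: x = 156


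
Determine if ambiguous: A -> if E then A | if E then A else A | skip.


dangling else: 'if E then if E then skip else skip' parses two ways
Ambiguous


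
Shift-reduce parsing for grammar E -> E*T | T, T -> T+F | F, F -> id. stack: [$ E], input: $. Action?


start symbol E on stack, input exhausted
Action: accept


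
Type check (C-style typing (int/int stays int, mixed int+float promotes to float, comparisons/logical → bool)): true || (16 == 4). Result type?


Operand types: bool || bool
Rule: logical operators take bool operands and yield bool
Result type: bool


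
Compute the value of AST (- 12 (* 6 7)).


Evaluate inner: (* 6 7) = 42
Evaluate root: (- 12 42) = -30
Result: -30


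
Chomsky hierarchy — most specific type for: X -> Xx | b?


Left-linear: every RHS is a terminal or one nonterminal followed by a terminal
Classification: Type 3 (Regular)


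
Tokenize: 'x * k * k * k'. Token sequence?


Scan left to right, longest-match per lexeme
Tokens: ID(x), OP(*), ID(k), OP(*), ID(k), OP(*), ID(k)


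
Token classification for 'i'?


Pattern: letter/underscore followed by alphanumerics, not a keyword
Type: IDENTIFIER


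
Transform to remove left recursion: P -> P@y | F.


Left-recursive alternatives: P@y; non-recursive: F
Introduce P': P -> FP', P' -> @yP' | ε


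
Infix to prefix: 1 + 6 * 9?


'*' binds tighter: tree is (+ 1 (* 6 9))
Prefix: + 1 * 6 9


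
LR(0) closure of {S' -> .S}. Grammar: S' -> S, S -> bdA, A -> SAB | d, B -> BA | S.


Start: S' -> .S
For each item with dot before a nonterminal B, add B -> .γ for every B-production
Closure: [S' -> .S, S -> .bdA]


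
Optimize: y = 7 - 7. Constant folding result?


7 - 7 = 0 at compile time
Optimized: y = 0


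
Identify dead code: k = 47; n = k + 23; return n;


k is read by n's definition; n is returned
No dead code


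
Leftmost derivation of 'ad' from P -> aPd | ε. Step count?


Derivation: P => aPd => ad
Steps: 2


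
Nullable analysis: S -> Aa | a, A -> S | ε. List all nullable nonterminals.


A nonterminal is nullable iff some alternative derives ε (directly, or every symbol in it is nullable)
Nullable: {A}


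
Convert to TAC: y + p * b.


Break into single-operator statements:
t1 = p * b
t2 = y + t1


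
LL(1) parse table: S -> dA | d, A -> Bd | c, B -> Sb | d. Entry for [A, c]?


For [A, c]: 'c' ∈ FIRST(c)
Entry: A -> c


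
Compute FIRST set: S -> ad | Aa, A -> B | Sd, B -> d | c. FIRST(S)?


Per alternative of S: FIRST(ad) = {a}; FIRST(Aa) = {a, c, d}
FIRST(S) = {a, c, d}


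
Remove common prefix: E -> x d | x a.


Common prefix: 'x'
Factored: E -> x E', E' -> d | a


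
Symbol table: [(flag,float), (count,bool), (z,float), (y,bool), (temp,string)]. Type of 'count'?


Lookup 'count' → type bool


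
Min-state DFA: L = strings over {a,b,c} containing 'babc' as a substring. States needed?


KMP-style automaton: 4 progress states + 1 absorbing accept = 5
Minimal DFA: 5 states


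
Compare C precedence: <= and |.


'<=' is relational (level 7); '|' is bitwise OR (level 3)
Higher level binds tighter
'<=' has higher precedence than '|'


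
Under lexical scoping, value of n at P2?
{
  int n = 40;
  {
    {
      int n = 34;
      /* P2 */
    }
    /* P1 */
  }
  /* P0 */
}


n declared in the same block as P2
n = 34


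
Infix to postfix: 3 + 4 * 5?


* has higher precedence, evaluate 4*5 first
Postfix: 3 4 5 * +


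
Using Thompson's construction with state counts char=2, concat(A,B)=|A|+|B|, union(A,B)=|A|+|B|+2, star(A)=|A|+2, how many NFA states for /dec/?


Syntax tree has 3 char leaf(s), 0 union(s), 0 star(s)
chars contribute 3×2 = 6; each union adds +2; each star adds +2
Total: 6 + 0 + 0 = 6 states


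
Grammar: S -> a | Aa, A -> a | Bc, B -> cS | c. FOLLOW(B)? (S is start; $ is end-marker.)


$ ∈ FOLLOW(S). For each A -> αBβ: add FIRST(β)\{ε} to FOLLOW(B); if β nullable, add FOLLOW(A).
FOLLOW(B) = {c}


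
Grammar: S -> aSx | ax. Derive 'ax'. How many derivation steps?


Derivation: S => ax
Steps: 1


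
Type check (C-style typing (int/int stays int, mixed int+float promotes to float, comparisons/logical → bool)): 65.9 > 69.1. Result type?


Operand types: float > float
Rule: comparison yields bool
Result type: bool


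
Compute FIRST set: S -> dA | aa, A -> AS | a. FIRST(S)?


Per alternative of S: FIRST(dA) = {d}; FIRST(aa) = {a}
FIRST(S) = {a, d}


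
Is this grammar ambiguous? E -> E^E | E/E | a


'a^a/a' has two parse trees (no precedence encoded between ^ and /)
Ambiguous


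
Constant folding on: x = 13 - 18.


13 - 18 = -5 at compile time
Optimized: x = -5


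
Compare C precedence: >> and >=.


'>>' is shift (level 8); '>=' is relational (level 7)
Higher level binds tighter
'>>' has higher precedence than '>='


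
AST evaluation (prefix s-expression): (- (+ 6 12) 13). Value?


Evaluate inner: (+ 6 12) = 18
Evaluate root: (- 18 13) = 5
Result: 5


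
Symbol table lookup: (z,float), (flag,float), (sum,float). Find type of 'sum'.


Lookup 'sum' → type float


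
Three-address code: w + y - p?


Break into single-operator statements:
t1 = w + y
t2 = t1 - p


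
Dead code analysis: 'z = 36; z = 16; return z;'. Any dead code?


first assignment to z is overwritten before any read
Dead: 'z = 36'


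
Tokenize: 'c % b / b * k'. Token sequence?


Scan left to right, longest-match per lexeme
Tokens: ID(c), OP(%), ID(b), OP(/), ID(b), OP(*), ID(k)


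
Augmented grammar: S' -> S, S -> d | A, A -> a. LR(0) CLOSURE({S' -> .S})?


Start: S' -> .S
For each item with dot before a nonterminal B, add B -> .γ for every B-production
Closure: [S' -> .S, S -> .d, S -> .A, A -> .a]


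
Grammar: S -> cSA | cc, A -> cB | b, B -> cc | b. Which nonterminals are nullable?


A nonterminal is nullable iff some alternative derives ε (directly, or every symbol in it is nullable)
Nullable: {}


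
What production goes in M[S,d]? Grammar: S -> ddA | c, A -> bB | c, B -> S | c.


For [S, d]: 'd' ∈ FIRST(ddA)
Entry: S -> ddA


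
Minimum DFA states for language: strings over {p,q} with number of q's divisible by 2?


Track (count of q) mod 2: states 0..1, accept at 0
Minimal DFA: 2 states


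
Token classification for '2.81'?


Pattern: digits with a decimal point
Type: FLOAT_LITERAL


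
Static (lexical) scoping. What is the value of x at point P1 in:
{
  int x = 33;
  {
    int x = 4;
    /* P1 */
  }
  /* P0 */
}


x declared in the same block as P1
x = 4


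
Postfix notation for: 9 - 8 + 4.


Left to right (same or higher precedence on left)
Postfix: 9 8 - 4 +


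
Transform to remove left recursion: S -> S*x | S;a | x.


Left-recursive alternatives: S*x, S;a; non-recursive: x
Introduce S': S -> xS', S' -> *xS' | ;aS' | ε


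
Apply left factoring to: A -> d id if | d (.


Common prefix: 'd'
Factored: A -> d A', A' -> id if | (


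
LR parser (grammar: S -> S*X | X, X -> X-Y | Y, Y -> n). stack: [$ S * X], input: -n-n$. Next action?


'-' can extend X; shift to build X -> X-Y
Action: shift


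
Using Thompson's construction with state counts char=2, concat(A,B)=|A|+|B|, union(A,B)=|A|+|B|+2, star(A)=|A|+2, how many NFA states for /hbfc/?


Syntax tree has 4 char leaf(s), 0 union(s), 0 star(s)
chars contribute 4×2 = 8; each union adds +2; each star adds +2
Total: 8 + 0 + 0 = 8 states


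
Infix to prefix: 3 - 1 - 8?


left-to-right (same/higher precedence on left): tree is (- (- 3 1) 8)
Prefix: - - 3 1 8


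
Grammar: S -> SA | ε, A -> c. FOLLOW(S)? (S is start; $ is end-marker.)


$ ∈ FOLLOW(S). For each A -> αBβ: add FIRST(β)\{ε} to FOLLOW(B); if β nullable, add FOLLOW(A).
FOLLOW(S) = {$, c}


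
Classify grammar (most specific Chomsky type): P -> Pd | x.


Left-linear: every RHS is a terminal or one nonterminal followed by a terminal
Classification: Type 3 (Regular)


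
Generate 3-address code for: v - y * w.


Break into single-operator statements:
t1 = y * w
t2 = v - t1


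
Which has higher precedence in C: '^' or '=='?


'==' is equality (level 6); '^' is bitwise XOR (level 4)
Higher level binds tighter
'==' has higher precedence than '^'


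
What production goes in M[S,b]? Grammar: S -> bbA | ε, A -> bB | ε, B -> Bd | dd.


For [S, b]: 'b' ∈ FIRST(bbA)
Entry: S -> bbA


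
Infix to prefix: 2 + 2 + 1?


left-to-right (same/higher precedence on left): tree is (+ (+ 2 2) 1)
Prefix: + + 2 2 1


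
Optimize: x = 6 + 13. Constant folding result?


6 + 13 = 19 at compile time
Optimized: x = 19


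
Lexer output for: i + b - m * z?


Scan left to right, longest-match per lexeme
Tokens: ID(i), OP(+), ID(b), OP(-), ID(m), OP(*), ID(z)


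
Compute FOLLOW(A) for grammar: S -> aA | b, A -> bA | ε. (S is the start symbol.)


$ ∈ FOLLOW(S). For each A -> αBβ: add FIRST(β)\{ε} to FOLLOW(B); if β nullable, add FOLLOW(A).
FOLLOW(A) = {$}


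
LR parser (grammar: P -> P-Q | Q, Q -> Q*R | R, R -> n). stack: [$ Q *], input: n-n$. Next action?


no handle; shift 'n'
Action: shift


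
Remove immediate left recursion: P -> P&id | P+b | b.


Left-recursive alternatives: P&id, P+b; non-recursive: b
Introduce P': P -> bP', P' -> &idP' | +bP' | ε


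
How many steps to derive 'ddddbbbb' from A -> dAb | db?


Derivation: A => dAb => ddAbb => dddAbbb => ddddbbbb
Steps: 4


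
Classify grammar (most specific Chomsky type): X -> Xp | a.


Left-linear: every RHS is a terminal or one nonterminal followed by a terminal
Classification: Type 3 (Regular)


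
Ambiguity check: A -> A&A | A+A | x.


'x&x+x' has two parse trees (no precedence encoded between & and +)
Ambiguous


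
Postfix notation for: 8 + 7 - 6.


Left to right (same or higher precedence on left)
Postfix: 8 7 + 6 -


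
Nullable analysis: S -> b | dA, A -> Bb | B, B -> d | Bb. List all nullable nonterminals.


A nonterminal is nullable iff some alternative derives ε (directly, or every symbol in it is nullable)
Nullable: {}
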